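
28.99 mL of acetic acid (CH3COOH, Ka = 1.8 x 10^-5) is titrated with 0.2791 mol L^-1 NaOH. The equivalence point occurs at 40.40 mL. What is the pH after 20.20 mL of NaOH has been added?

4.74

20.20 mL is exactly half the equivalence volume (40.40/2), i.e. the half-equivalence point.
There, n(HA) = n(A^-), so pH = pKa = -log(1.8 x 10^-5) = 4.74.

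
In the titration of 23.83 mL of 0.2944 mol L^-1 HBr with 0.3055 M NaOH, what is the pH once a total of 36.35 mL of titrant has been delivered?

n(acid) = 0.2944 x 0.02383 = 0.007016 mol; n(NaOH) added = 0.3055 x 0.03635 = 0.01110 mol.
Base is in excess by 0.01110 - 0.007016 = 0.004089 mol in a total volume of 0.06018 L.
[OH^-] = 0.004089/0.06018 = 0.06795 M, so pOH = 1.17 and pH = 14.00 - 1.17 = 12.83.

12.83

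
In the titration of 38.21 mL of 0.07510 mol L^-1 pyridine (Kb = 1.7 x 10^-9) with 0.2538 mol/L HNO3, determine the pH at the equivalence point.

3.23

n(C5H5N) = 0.07510 x 0.03821 = 0.002870 mol; V(HNO3) at equivalence = 0.002870/0.2538 = 0.01131 L.
At equivalence the base is fully converted to C5H5NH+; total volume = 0.04952 L, so [C5H5NH+] = 0.002870/0.04952 = 0.05795 M.
Ka(C5H5NH+) = Kw/Kb = 1.0e-14 / 1.7 x 10^-9 = 5.88e-6.
[H^+] = sqrt(Ka x [C5H5NH+]) = sqrt(5.88e-6 x 0.05795) = 0.000584 M.
pH = -log(0.000584) = 3.23.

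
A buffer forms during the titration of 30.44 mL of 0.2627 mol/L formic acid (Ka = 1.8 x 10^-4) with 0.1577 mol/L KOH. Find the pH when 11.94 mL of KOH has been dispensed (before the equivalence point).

3.23

Initial n(HCOOH) = 0.2627 x 0.03044 = 0.007997 mol.
n(KOH) added = 0.1577 x 0.01194 = 0.001883 mol, converting that many moles of HCOOH to HCOO-.
Remaining n(HCOOH) = 0.006114 mol; n(HCOO-) = 0.001883 mol.
By Henderson-Hasselbalch, pH = pKa + log([A^-]/[HA]) = 3.74 + log(0.001883/0.006114) = 3.74 + (-0.51) = 3.23.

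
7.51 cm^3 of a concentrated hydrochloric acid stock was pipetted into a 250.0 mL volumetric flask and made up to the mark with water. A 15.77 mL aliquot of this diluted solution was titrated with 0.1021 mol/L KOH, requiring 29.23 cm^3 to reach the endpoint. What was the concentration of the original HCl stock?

n(KOH) = 0.1021 x 0.02923 = 0.002984 mol.
n(HCl) in the aliquot = 0.002984 mol.
[diluted HCl] = 0.002984 / 0.01577 = 0.1892 M.
Dilution factor = 250.0/7.510 = 33.29, so [stock] = 0.1892 x 33.29 = 6.30 M.

6.30 M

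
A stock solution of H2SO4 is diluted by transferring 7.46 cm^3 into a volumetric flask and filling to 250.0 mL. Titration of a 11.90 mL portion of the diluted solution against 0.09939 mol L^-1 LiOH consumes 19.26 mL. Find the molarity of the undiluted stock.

2.70 M

n(LiOH) = 0.09939 x 0.01926 = 0.001914 mol.
n(H2SO4) in the aliquot = 0.001914 x 1/2 = 0.0009571 mol.
[diluted H2SO4] = 0.0009571 / 0.01190 = 0.08043 M.
Dilution factor = 250.0/7.460 = 33.51, so [stock] = 0.08043 x 33.51 = 2.70 M.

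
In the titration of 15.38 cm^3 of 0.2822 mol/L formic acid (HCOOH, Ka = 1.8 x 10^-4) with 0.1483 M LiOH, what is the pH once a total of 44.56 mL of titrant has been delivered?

n(acid) = 0.2822 x 0.01538 = 0.004340 mol; n(LiOH) added = 0.1483 x 0.04456 = 0.006608 mol.
Base is in excess by 0.006608 - 0.004340 = 0.002268 mol in a total volume of 0.05994 L.
[OH^-] = 0.002268/0.05994 = 0.03784 M, so pOH = 1.42 and pH = 14.00 - 1.42 = 12.58.

12.58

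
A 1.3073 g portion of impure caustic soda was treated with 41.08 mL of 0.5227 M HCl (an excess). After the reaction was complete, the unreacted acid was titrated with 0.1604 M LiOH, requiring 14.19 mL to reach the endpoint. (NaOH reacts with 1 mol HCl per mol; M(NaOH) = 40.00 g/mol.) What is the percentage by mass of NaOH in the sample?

Total n(HCl) added = 0.5227 x 0.04108 = 0.02147 mol.
n(LiOH) used = 0.1604 x 0.01419 = 0.002276 mol, which equals the excess n(HCl).
So n(HCl) consumed by the sample = 0.02147 - 0.002276 = 0.01920 mol.
n(NaOH) = 0.01920 / 1 = 0.01920 mol.
mass NaOH = 0.01920 x 40.00 = 0.7679 g, so %NaOH = 0.7679/1.3073 x 100 = 58.7%.

58.7%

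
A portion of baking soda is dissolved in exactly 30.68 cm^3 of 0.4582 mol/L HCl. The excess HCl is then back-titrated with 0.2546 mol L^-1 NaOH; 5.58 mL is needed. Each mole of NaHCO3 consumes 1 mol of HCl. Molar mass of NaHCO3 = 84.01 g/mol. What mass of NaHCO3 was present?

Total n(HCl) added = 0.4582 x 0.03068 = 0.01406 mol.
n(NaOH) used = 0.2546 x 0.005580 = 0.001421 mol, which equals the excess n(HCl).
So n(HCl) consumed by the sample = 0.01406 - 0.001421 = 0.01264 mol.
n(NaHCO3) = 0.01264 / 1 = 0.01264 mol.
mass = 0.01264 mol x 84.01 g/mol = 1.06 g.

1.06 g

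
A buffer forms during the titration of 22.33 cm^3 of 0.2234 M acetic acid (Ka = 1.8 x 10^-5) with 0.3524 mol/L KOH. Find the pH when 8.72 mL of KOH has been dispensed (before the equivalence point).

Initial n(CH3COOH) = 0.2234 x 0.02233 = 0.004989 mol.
n(KOH) added = 0.3524 x 0.008720 = 0.003073 mol, converting that many moles of CH3COOH to CH3COO-.
Remaining n(CH3COOH) = 0.001916 mol; n(CH3COO-) = 0.003073 mol.
By Henderson-Hasselbalch, pH = pKa + log([A^-]/[HA]) = 4.74 + log(0.003073/0.001916) = 4.74 + (+0.21) = 4.95.

4.95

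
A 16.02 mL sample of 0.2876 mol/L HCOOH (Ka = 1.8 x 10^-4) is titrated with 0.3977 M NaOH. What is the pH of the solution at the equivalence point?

n(HCOOH) = 0.2876 x 0.01602 = 0.004607 mol; V(NaOH) at equivalence = 0.004607/0.3977 = 0.01158 L.
At equivalence all the acid is converted to HCOO-; total volume = 0.01602 + 0.01158 = 0.02760 L, so [HCOO-] = 0.004607/0.02760 = 0.1669 M.
Kb = Kw/Ka = 1.0e-14 / 1.8 x 10^-4 = 5.56e-11.
[OH^-] = sqrt(Kb x [HCOO-]) = sqrt(5.56e-11 x 0.1669) = 3.05e-6 M.
pOH = 5.52, so pH = 14.00 - 5.52 = 8.48.

8.48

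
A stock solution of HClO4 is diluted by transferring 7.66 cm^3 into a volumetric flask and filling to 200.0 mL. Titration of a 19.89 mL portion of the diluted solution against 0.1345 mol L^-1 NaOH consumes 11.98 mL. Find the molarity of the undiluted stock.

2.12 M

n(NaOH) = 0.1345 x 0.01198 = 0.001611 mol.
n(HClO4) in the aliquot = 0.001611 mol.
[diluted HClO4] = 0.001611 / 0.01989 = 0.08101 M.
Dilution factor = 200.0/7.660 = 26.11, so [stock] = 0.08101 x 26.11 = 2.12 M.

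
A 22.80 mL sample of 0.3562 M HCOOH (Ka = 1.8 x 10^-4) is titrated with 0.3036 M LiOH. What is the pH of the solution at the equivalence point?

n(HCOOH) = 0.3562 x 0.02280 = 0.008121 mol; V(LiOH) at equivalence = 0.008121/0.3036 = 0.02675 L.
At equivalence all the acid is converted to HCOO-; total volume = 0.02280 + 0.02675 = 0.04955 L, so [HCOO-] = 0.008121/0.04955 = 0.1639 M.
Kb = Kw/Ka = 1.0e-14 / 1.8 x 10^-4 = 5.56e-11.
[OH^-] = sqrt(Kb x [HCOO-]) = sqrt(5.56e-11 x 0.1639) = 3.02e-6 M.
pOH = 5.52, so pH = 14.00 - 5.52 = 8.48.

8.48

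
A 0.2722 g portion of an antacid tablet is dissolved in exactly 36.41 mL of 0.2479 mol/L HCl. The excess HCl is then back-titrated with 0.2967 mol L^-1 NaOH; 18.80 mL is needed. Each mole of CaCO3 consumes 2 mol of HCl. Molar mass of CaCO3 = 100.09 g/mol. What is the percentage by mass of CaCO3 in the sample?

63.4%

Total n(HCl) added = 0.2479 x 0.03641 = 0.009026 mol.
n(NaOH) used = 0.2967 x 0.01880 = 0.005578 mol, which equals the excess n(HCl).
So n(HCl) consumed by the sample = 0.009026 - 0.005578 = 0.003448 mol.
n(CaCO3) = 0.003448 / 2 = 0.001724 mol.
mass CaCO3 = 0.001724 x 100.09 = 0.1726 g, so %CaCO3 = 0.1726/0.2722 x 100 = 63.4%.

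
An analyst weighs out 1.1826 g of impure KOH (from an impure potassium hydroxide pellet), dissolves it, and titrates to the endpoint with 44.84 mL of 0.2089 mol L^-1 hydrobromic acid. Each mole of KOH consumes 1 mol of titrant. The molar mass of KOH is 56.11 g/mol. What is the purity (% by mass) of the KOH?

44.4%

n(HBr) = 0.2089 x 0.04484 = 0.009367 mol.
n(KOH) = 0.009367 / 1 = 0.009367 mol.
mass of KOH = 0.009367 x 56.11 = 0.5256 g.
% purity = 0.5256 / 1.1826 x 100 = 44.4%.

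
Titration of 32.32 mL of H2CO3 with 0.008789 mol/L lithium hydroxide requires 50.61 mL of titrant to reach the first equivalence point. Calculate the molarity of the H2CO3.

0.0138 M

n(LiOH) = 0.008789 x 0.05061 = 0.0004448 mol.
At the first equivalence point, 1 mol OH^- react per mol H2CO3, so n(H2CO3) = 0.0004448 / 1 = 0.0004448 mol.
[H2CO3] = 0.0004448 / 0.03232 L = 0.0138 M.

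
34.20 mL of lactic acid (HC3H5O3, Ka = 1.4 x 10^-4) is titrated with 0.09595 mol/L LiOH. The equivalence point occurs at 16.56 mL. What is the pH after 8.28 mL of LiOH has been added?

8.28 mL is exactly half the equivalence volume (16.56/2), i.e. the half-equivalence point.
There, n(HA) = n(A^-), so pH = pKa = -log(1.4 x 10^-4) = 3.85.

3.85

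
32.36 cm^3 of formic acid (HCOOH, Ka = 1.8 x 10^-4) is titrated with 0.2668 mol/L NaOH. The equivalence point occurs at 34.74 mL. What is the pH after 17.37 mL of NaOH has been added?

17.37 mL is exactly half the equivalence volume (34.74/2), i.e. the half-equivalence point.
There, n(HA) = n(A^-), so pH = pKa = -log(1.8 x 10^-4) = 3.74.

3.74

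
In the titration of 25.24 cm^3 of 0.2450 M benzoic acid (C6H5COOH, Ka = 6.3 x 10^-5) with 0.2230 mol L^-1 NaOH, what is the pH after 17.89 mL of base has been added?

Initial n(C6H5COOH) = 0.2450 x 0.02524 = 0.006184 mol.
n(NaOH) added = 0.2230 x 0.01789 = 0.003989 mol, converting that many moles of C6H5COOH to C6H5COO-.
Remaining n(C6H5COOH) = 0.002194 mol; n(C6H5COO-) = 0.003989 mol.
By Henderson-Hasselbalch, pH = pKa + log([A^-]/[HA]) = 4.20 + log(0.003989/0.002194) = 4.20 + (+0.26) = 4.46.

4.46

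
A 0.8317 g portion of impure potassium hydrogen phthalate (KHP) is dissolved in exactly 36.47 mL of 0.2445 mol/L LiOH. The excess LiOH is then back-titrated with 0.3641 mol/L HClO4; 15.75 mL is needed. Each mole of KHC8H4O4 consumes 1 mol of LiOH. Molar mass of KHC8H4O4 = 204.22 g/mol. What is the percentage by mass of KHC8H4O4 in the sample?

78.1%

Total n(LiOH) added = 0.2445 x 0.03647 = 0.008917 mol.
n(HClO4) used = 0.3641 x 0.01575 = 0.005735 mol, which equals the excess n(LiOH).
So n(LiOH) consumed by the sample = 0.008917 - 0.005735 = 0.003182 mol.
n(KHC8H4O4) = 0.003182 / 1 = 0.003182 mol.
mass KHC8H4O4 = 0.003182 x 204.22 = 0.6499 g, so %KHC8H4O4 = 0.6499/0.8317 x 100 = 78.1%.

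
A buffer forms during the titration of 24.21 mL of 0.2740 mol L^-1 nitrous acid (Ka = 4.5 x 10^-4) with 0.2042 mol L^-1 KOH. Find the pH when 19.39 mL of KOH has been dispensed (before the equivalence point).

3.52

Initial n(HNO2) = 0.2740 x 0.02421 = 0.006634 mol.
n(KOH) added = 0.2042 x 0.01939 = 0.003959 mol, converting that many moles of HNO2 to NO2-.
Remaining n(HNO2) = 0.002674 mol; n(NO2-) = 0.003959 mol.
By Henderson-Hasselbalch, pH = pKa + log([A^-]/[HA]) = 3.35 + log(0.003959/0.002674) = 3.35 + (+0.17) = 3.52.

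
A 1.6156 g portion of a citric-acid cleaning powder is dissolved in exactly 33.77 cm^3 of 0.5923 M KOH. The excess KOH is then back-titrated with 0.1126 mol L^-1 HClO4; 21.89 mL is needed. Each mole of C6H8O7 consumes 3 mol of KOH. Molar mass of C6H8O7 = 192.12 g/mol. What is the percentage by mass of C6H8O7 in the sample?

Total n(KOH) added = 0.5923 x 0.03377 = 0.02000 mol.
n(HClO4) used = 0.1126 x 0.02189 = 0.002465 mol, which equals the excess n(KOH).
So n(KOH) consumed by the sample = 0.02000 - 0.002465 = 0.01754 mol.
n(C6H8O7) = 0.01754 / 3 = 0.005846 mol.
mass C6H8O7 = 0.005846 x 192.12 = 1.123 g, so %C6H8O7 = 1.123/1.6156 x 100 = 69.5%.

69.5%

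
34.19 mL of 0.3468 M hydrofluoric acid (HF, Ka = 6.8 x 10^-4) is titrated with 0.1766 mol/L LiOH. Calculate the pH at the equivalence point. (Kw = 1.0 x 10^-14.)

8.12

n(HF) = 0.3468 x 0.03419 = 0.01186 mol; V(LiOH) at equivalence = 0.01186/0.1766 = 0.06714 L.
At equivalence all the acid is converted to F-; total volume = 0.03419 + 0.06714 = 0.1013 L, so [F-] = 0.01186/0.1013 = 0.1170 M.
Kb = Kw/Ka = 1.0e-14 / 6.8 x 10^-4 = 1.47e-11.
[OH^-] = sqrt(Kb x [F-]) = sqrt(1.47e-11 x 0.1170) = 1.31e-6 M.
pOH = 5.88, so pH = 14.00 - 5.88 = 8.12.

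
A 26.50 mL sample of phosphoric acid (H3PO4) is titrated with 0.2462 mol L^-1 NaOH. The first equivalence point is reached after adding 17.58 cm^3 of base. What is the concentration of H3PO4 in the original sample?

0.163 M

n(NaOH) = 0.2462 x 0.01758 = 0.004328 mol.
At the first equivalence point, 1 mol OH^- react per mol H3PO4, so n(H3PO4) = 0.004328 / 1 = 0.004328 mol.
[H3PO4] = 0.004328 / 0.02650 L = 0.163 M.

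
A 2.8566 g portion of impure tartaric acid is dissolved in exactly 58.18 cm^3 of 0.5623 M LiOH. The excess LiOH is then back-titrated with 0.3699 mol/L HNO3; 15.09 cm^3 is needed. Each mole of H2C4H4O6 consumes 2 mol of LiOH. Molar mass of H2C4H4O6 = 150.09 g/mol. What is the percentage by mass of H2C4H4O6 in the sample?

71.3%

Total n(LiOH) added = 0.5623 x 0.05818 = 0.03271 mol.
n(HNO3) used = 0.3699 x 0.01509 = 0.005582 mol, which equals the excess n(LiOH).
So n(LiOH) consumed by the sample = 0.03271 - 0.005582 = 0.02713 mol.
n(H2C4H4O6) = 0.02713 / 2 = 0.01357 mol.
mass H2C4H4O6 = 0.01357 x 150.09 = 2.036 g, so %H2C4H4O6 = 2.036/2.8566 x 100 = 71.3%.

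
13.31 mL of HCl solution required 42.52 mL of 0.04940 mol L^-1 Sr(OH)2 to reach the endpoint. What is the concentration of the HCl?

0.316 M

n(Sr(OH)2) delivered = 0.04940 x 0.04252 = 0.002100 mol.
The reaction is 2 HCl + 1 Sr(OH)2, so n(HCl) = 0.002100 x 2/1 = 0.004201 mol.
[HCl] = 0.004201 mol / 0.01331 L = 0.316 M.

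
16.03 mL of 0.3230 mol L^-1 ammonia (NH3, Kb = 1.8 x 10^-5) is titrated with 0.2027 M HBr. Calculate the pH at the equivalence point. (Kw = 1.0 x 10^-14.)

n(NH3) = 0.3230 x 0.01603 = 0.005178 mol; V(HBr) at equivalence = 0.005178/0.2027 = 0.02554 L.
At equivalence the base is fully converted to NH4+; total volume = 0.04157 L, so [NH4+] = 0.005178/0.04157 = 0.1245 M.
Ka(NH4+) = Kw/Kb = 1.0e-14 / 1.8 x 10^-5 = 5.56e-10.
[H^+] = sqrt(Ka x [NH4+]) = sqrt(5.56e-10 x 0.1245) = 8.32e-6 M.
pH = -log(8.32e-6) = 5.08.

5.08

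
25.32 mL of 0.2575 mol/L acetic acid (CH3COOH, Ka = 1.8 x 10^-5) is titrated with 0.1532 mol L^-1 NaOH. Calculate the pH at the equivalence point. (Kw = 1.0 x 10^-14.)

n(CH3COOH) = 0.2575 x 0.02532 = 0.006520 mol; V(NaOH) at equivalence = 0.006520/0.1532 = 0.04256 L.
At equivalence all the acid is converted to CH3COO-; total volume = 0.02532 + 0.04256 = 0.06788 L, so [CH3COO-] = 0.006520/0.06788 = 0.09605 M.
Kb = Kw/Ka = 1.0e-14 / 1.8 x 10^-5 = 5.56e-10.
[OH^-] = sqrt(Kb x [CH3COO-]) = sqrt(5.56e-10 x 0.09605) = 7.30e-6 M.
pOH = 5.14, so pH = 14.00 - 5.14 = 8.86.

8.86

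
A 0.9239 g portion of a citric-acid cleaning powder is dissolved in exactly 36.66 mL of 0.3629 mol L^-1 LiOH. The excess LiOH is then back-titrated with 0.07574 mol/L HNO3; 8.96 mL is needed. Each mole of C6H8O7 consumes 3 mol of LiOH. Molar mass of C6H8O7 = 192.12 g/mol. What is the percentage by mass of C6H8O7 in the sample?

87.5%

Total n(LiOH) added = 0.3629 x 0.03666 = 0.01330 mol.
n(HNO3) used = 0.07574 x 0.008960 = 0.0006786 mol, which equals the excess n(LiOH).
So n(LiOH) consumed by the sample = 0.01330 - 0.0006786 = 0.01263 mol.
n(C6H8O7) = 0.01263 / 3 = 0.004208 mol.
mass C6H8O7 = 0.004208 x 192.12 = 0.8085 g, so %C6H8O7 = 0.8085/0.9239 x 100 = 87.5%.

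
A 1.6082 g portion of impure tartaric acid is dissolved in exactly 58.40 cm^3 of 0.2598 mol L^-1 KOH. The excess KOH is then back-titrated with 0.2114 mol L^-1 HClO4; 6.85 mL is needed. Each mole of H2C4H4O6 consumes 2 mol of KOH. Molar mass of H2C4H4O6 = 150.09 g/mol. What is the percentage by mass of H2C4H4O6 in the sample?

Total n(KOH) added = 0.2598 x 0.05840 = 0.01517 mol.
n(HClO4) used = 0.2114 x 0.006850 = 0.001448 mol, which equals the excess n(KOH).
So n(KOH) consumed by the sample = 0.01517 - 0.001448 = 0.01372 mol.
n(H2C4H4O6) = 0.01372 / 2 = 0.006862 mol.
mass H2C4H4O6 = 0.006862 x 150.09 = 1.030 g, so %H2C4H4O6 = 1.030/1.6082 x 100 = 64.0%.

64.0%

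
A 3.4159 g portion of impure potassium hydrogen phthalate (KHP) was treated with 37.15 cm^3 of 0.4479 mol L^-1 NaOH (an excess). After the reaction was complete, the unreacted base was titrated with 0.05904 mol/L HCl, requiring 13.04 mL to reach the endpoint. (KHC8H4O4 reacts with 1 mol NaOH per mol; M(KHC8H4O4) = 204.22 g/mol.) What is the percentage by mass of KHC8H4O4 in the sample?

Total n(NaOH) added = 0.4479 x 0.03715 = 0.01664 mol.
n(HCl) used = 0.05904 x 0.01304 = 0.0007699 mol, which equals the excess n(NaOH).
So n(NaOH) consumed by the sample = 0.01664 - 0.0007699 = 0.01587 mol.
n(KHC8H4O4) = 0.01587 / 1 = 0.01587 mol.
mass KHC8H4O4 = 0.01587 x 204.22 = 3.241 g, so %KHC8H4O4 = 3.241/3.4159 x 100 = 94.9%.

94.9%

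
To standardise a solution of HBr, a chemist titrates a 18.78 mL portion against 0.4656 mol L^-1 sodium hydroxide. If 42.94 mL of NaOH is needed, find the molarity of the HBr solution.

1.06 M

n(NaOH) delivered = 0.4656 x 0.04294 = 0.01999 mol.
For a 1:1 reaction, n(HBr) = 0.01999 mol.
[HBr] = 0.01999 mol / 0.01878 L = 1.06 M.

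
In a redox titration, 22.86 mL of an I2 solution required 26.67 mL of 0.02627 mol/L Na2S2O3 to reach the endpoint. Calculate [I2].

0.0153 M

n(Na2S2O3) = 0.02627 x 0.02667 = 0.0007006 mol.
From the balanced equation, 2 mol Na2S2O3 reacts with 1 mol I2, so n(I2) = 0.0007006 x 1/2 = 0.0003503 mol.
[I2] = 0.0003503 / 0.02286 L = 0.0153 M.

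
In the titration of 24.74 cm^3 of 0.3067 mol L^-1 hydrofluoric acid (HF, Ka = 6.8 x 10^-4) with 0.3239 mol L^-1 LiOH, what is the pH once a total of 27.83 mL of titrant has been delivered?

n(acid) = 0.3067 x 0.02474 = 0.007588 mol; n(LiOH) added = 0.3239 x 0.02783 = 0.009014 mol.
Base is in excess by 0.009014 - 0.007588 = 0.001426 mol in a total volume of 0.05257 L.
[OH^-] = 0.001426/0.05257 = 0.02713 M, so pOH = 1.57 and pH = 14.00 - 1.57 = 12.43.

12.43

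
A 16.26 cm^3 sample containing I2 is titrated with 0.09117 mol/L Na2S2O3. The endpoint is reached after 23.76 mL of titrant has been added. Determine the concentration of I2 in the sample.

0.0666 M

n(Na2S2O3) = 0.09117 x 0.02376 = 0.002166 mol.
From the balanced equation, 2 mol Na2S2O3 reacts with 1 mol I2, so n(I2) = 0.002166 x 1/2 = 0.001083 mol.
[I2] = 0.001083 / 0.01626 L = 0.0666 M.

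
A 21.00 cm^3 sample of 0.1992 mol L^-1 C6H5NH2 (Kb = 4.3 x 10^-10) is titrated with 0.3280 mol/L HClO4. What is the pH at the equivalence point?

2.77

n(C6H5NH2) = 0.1992 x 0.02100 = 0.004183 mol; V(HClO4) at equivalence = 0.004183/0.3280 = 0.01275 L.
At equivalence the base is fully converted to C6H5NH3+; total volume = 0.03375 L, so [C6H5NH3+] = 0.004183/0.03375 = 0.1239 M.
Ka(C6H5NH3+) = Kw/Kb = 1.0e-14 / 4.3 x 10^-10 = 2.33e-5.
[H^+] = sqrt(Ka x [C6H5NH3+]) = sqrt(2.33e-5 x 0.1239) = 0.00170 M.
pH = -log(0.00170) = 2.77.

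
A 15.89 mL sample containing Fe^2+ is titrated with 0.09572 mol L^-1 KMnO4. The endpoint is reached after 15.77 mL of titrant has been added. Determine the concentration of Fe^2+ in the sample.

0.475 M

n(KMnO4) = 0.09572 x 0.01577 = 0.001510 mol.
From the balanced equation, 1 mol KMnO4 reacts with 5 mol Fe^2+, so n(Fe^2+) = 0.001510 x 5/1 = 0.007548 mol.
[Fe^2+] = 0.007548 / 0.01589 L = 0.475 M.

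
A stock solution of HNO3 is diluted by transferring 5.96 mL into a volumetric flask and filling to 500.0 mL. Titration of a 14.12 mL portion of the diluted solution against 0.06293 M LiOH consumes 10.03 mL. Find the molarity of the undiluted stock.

3.75 M

n(LiOH) = 0.06293 x 0.01003 = 0.0006312 mol.
n(HNO3) in the aliquot = 0.0006312 mol.
[diluted HNO3] = 0.0006312 / 0.01412 = 0.04470 M.
Dilution factor = 500.0/5.960 = 83.89, so [stock] = 0.04470 x 83.89 = 3.75 M.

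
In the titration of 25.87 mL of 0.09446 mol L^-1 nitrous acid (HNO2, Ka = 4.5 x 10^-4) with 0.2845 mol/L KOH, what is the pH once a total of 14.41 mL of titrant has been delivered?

n(acid) = 0.09446 x 0.02587 = 0.002444 mol; n(KOH) added = 0.2845 x 0.01441 = 0.004100 mol.
Base is in excess by 0.004100 - 0.002444 = 0.001656 mol in a total volume of 0.04028 L.
[OH^-] = 0.001656/0.04028 = 0.04111 M, so pOH = 1.39 and pH = 14.00 - 1.39 = 12.61.

12.61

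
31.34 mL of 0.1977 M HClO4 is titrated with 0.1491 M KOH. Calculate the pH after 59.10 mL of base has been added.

n(acid) = 0.1977 x 0.03134 = 0.006196 mol; n(KOH) added = 0.1491 x 0.05910 = 0.008812 mol.
Base is in excess by 0.008812 - 0.006196 = 0.002616 mol in a total volume of 0.09044 L.
[OH^-] = 0.002616/0.09044 = 0.02892 M, so pOH = 1.54 and pH = 14.00 - 1.54 = 12.46.

12.46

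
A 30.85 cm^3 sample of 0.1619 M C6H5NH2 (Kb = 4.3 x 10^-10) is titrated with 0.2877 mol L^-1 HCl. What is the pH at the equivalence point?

2.81

n(C6H5NH2) = 0.1619 x 0.03085 = 0.004995 mol; V(HCl) at equivalence = 0.004995/0.2877 = 0.01736 L.
At equivalence the base is fully converted to C6H5NH3+; total volume = 0.04821 L, so [C6H5NH3+] = 0.004995/0.04821 = 0.1036 M.
Ka(C6H5NH3+) = Kw/Kb = 1.0e-14 / 4.3 x 10^-10 = 2.33e-5.
[H^+] = sqrt(Ka x [C6H5NH3+]) = sqrt(2.33e-5 x 0.1036) = 0.00155 M.
pH = -log(0.00155) = 2.81.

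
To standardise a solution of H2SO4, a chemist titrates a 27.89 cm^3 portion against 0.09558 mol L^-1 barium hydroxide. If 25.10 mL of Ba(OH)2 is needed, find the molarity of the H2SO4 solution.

0.0860 M

n(Ba(OH)2) delivered = 0.09558 x 0.02510 = 0.002399 mol.
For a 1:1 reaction, n(H2SO4) = 0.002399 mol.
[H2SO4] = 0.002399 mol / 0.02789 L = 0.0860 M.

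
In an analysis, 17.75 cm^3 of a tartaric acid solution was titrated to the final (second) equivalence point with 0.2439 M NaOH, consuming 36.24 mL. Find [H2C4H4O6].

0.249 M

n(NaOH) = 0.2439 x 0.03624 = 0.008839 mol.
At the final (second) equivalence point, 2 mol OH^- react per mol H2C4H4O6, so n(H2C4H4O6) = 0.008839 / 2 = 0.004419 mol.
[H2C4H4O6] = 0.004419 / 0.01775 L = 0.249 M.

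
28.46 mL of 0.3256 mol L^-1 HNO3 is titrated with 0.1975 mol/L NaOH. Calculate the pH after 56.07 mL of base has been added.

12.33

n(acid) = 0.3256 x 0.02846 = 0.009267 mol; n(NaOH) added = 0.1975 x 0.05607 = 0.01107 mol.
Base is in excess by 0.01107 - 0.009267 = 0.001807 mol in a total volume of 0.08453 L.
[OH^-] = 0.001807/0.08453 = 0.02138 M, so pOH = 1.67 and pH = 14.00 - 1.67 = 12.33.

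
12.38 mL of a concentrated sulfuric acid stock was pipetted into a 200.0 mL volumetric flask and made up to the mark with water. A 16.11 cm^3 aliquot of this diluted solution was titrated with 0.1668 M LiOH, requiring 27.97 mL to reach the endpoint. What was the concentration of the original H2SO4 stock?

2.34 M

n(LiOH) = 0.1668 x 0.02797 = 0.004665 mol.
n(H2SO4) in the aliquot = 0.004665 x 1/2 = 0.002333 mol.
[diluted H2SO4] = 0.002333 / 0.01611 = 0.1448 M.
Dilution factor = 200.0/12.38 = 16.16, so [stock] = 0.1448 x 16.16 = 2.34 M.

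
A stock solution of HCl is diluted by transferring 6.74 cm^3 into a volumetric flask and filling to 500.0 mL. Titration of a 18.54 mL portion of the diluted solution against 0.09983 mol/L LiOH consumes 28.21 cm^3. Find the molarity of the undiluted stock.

11.3 M

n(LiOH) = 0.09983 x 0.02821 = 0.002816 mol.
n(HCl) in the aliquot = 0.002816 mol.
[diluted HCl] = 0.002816 / 0.01854 = 0.1519 M.
Dilution factor = 500.0/6.740 = 74.18, so [stock] = 0.1519 x 74.18 = 11.3 M.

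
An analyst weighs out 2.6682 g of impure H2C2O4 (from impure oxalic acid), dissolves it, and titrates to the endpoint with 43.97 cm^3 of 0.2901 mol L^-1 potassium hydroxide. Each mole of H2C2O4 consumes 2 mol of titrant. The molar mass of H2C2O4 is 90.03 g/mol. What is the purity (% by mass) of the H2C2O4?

21.5%

n(KOH) = 0.2901 x 0.04397 = 0.01276 mol.
n(H2C2O4) = 0.01276 / 2 = 0.006378 mol.
mass of H2C2O4 = 0.006378 x 90.03 = 0.5742 g.
% purity = 0.5742 / 2.6682 x 100 = 21.5%.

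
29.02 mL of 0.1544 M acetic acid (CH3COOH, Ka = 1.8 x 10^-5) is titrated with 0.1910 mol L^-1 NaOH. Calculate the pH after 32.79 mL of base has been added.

12.46

n(acid) = 0.1544 x 0.02902 = 0.004481 mol; n(NaOH) added = 0.1910 x 0.03279 = 0.006263 mol.
Base is in excess by 0.006263 - 0.004481 = 0.001782 mol in a total volume of 0.06181 L.
[OH^-] = 0.001782/0.06181 = 0.02883 M, so pOH = 1.54 and pH = 14.00 - 1.54 = 12.46.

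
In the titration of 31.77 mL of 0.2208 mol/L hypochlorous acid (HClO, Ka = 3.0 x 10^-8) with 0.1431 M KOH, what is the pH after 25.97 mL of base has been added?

7.57

Initial n(HClO) = 0.2208 x 0.03177 = 0.007015 mol.
n(KOH) added = 0.1431 x 0.02597 = 0.003716 mol, converting that many moles of HClO to ClO-.
Remaining n(HClO) = 0.003299 mol; n(ClO-) = 0.003716 mol.
By Henderson-Hasselbalch, pH = pKa + log([A^-]/[HA]) = 7.52 + log(0.003716/0.003299) = 7.52 + (+0.05) = 7.57.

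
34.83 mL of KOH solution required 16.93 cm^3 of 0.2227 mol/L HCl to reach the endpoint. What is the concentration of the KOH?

0.108 M

n(HCl) delivered = 0.2227 x 0.01693 = 0.003770 mol.
For a 1:1 reaction, n(KOH) = 0.003770 mol.
[KOH] = 0.003770 mol / 0.03483 L = 0.108 M.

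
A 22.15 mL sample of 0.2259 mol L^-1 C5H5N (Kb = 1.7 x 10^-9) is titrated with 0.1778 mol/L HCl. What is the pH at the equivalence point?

3.12

n(C5H5N) = 0.2259 x 0.02215 = 0.005004 mol; V(HCl) at equivalence = 0.005004/0.1778 = 0.02814 L.
At equivalence the base is fully converted to C5H5NH+; total volume = 0.05029 L, so [C5H5NH+] = 0.005004/0.05029 = 0.09949 M.
Ka(C5H5NH+) = Kw/Kb = 1.0e-14 / 1.7 x 10^-9 = 5.88e-6.
[H^+] = sqrt(Ka x [C5H5NH+]) = sqrt(5.88e-6 x 0.09949) = 0.000765 M.
pH = -log(0.000765) = 3.12.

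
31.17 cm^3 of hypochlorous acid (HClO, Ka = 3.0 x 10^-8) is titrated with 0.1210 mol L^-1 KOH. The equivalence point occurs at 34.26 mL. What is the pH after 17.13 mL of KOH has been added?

17.13 mL is exactly half the equivalence volume (34.26/2), i.e. the half-equivalence point.
There, n(HA) = n(A^-), so pH = pKa = -log(3.0 x 10^-8) = 7.52.

7.52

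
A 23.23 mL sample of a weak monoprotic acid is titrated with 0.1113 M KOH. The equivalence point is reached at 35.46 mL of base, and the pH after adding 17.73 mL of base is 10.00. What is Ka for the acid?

17.73 mL is half of the equivalence volume, so this is the half-equivalence point where [HA] = [A^-].
At half-equivalence pH = pKa, so pKa = 10.00.
Ka = 10^(-10.00) = 1.0 x 10^-10.

1.0 x 10^-10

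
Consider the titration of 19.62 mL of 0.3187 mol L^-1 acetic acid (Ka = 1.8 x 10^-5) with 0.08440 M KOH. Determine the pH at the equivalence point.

n(CH3COOH) = 0.3187 x 0.01962 = 0.006253 mol; V(KOH) at equivalence = 0.006253/0.08440 = 0.07409 L.
At equivalence all the acid is converted to CH3COO-; total volume = 0.01962 + 0.07409 = 0.09371 L, so [CH3COO-] = 0.006253/0.09371 = 0.06673 M.
Kb = Kw/Ka = 1.0e-14 / 1.8 x 10^-5 = 5.56e-10.
[OH^-] = sqrt(Kb x [CH3COO-]) = sqrt(5.56e-10 x 0.06673) = 6.09e-6 M.
pOH = 5.22, so pH = 14.00 - 5.22 = 8.78.

8.78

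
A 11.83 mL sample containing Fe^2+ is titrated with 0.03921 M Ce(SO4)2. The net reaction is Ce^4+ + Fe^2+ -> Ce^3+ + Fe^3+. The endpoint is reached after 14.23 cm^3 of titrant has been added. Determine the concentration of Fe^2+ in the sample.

0.0472 M

n(Ce(SO4)2) = 0.03921 x 0.01423 = 0.0005580 mol.
From the balanced equation, 1 mol Ce(SO4)2 reacts with 1 mol Fe^2+, so n(Fe^2+) = 0.0005580 x 1/1 = 0.0005580 mol.
[Fe^2+] = 0.0005580 / 0.01183 L = 0.0472 M.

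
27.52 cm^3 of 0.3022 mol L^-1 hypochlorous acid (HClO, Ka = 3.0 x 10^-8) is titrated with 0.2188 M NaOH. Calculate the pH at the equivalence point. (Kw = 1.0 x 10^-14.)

n(HClO) = 0.3022 x 0.02752 = 0.008317 mol; V(NaOH) at equivalence = 0.008317/0.2188 = 0.03801 L.
At equivalence all the acid is converted to ClO-; total volume = 0.02752 + 0.03801 = 0.06553 L, so [ClO-] = 0.008317/0.06553 = 0.1269 M.
Kb = Kw/Ka = 1.0e-14 / 3.0 x 10^-8 = 3.33e-7.
[OH^-] = sqrt(Kb x [ClO-]) = sqrt(3.33e-7 x 0.1269) = 0.000206 M.
pOH = 3.69, so pH = 14.00 - 3.69 = 10.31.

10.31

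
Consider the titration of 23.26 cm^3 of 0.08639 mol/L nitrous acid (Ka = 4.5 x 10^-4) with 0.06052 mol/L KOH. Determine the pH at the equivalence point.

7.95

n(HNO2) = 0.08639 x 0.02326 = 0.002009 mol; V(KOH) at equivalence = 0.002009/0.06052 = 0.03320 L.
At equivalence all the acid is converted to NO2-; total volume = 0.02326 + 0.03320 = 0.05646 L, so [NO2-] = 0.002009/0.05646 = 0.03559 M.
Kb = Kw/Ka = 1.0e-14 / 4.5 x 10^-4 = 2.22e-11.
[OH^-] = sqrt(Kb x [NO2-]) = sqrt(2.22e-11 x 0.03559) = 8.89e-7 M.
pOH = 6.05, so pH = 14.00 - 6.05 = 7.95.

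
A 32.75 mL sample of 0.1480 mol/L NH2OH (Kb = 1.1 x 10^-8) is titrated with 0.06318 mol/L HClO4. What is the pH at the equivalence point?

3.70

n(NH2OH) = 0.1480 x 0.03275 = 0.004847 mol; V(HClO4) at equivalence = 0.004847/0.06318 = 0.07672 L.
At equivalence the base is fully converted to NH3OH+; total volume = 0.1095 L, so [NH3OH+] = 0.004847/0.1095 = 0.04428 M.
Ka(NH3OH+) = Kw/Kb = 1.0e-14 / 1.1 x 10^-8 = 9.09e-7.
[H^+] = sqrt(Ka x [NH3OH+]) = sqrt(9.09e-7 x 0.04428) = 0.000201 M.
pH = -log(0.000201) = 3.70.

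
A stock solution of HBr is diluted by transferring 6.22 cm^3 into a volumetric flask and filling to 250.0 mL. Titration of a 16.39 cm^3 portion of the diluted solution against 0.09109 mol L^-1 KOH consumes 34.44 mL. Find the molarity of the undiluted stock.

n(KOH) = 0.09109 x 0.03444 = 0.003137 mol.
n(HBr) in the aliquot = 0.003137 mol.
[diluted HBr] = 0.003137 / 0.01639 = 0.1914 M.
Dilution factor = 250.0/6.220 = 40.19, so [stock] = 0.1914 x 40.19 = 7.69 M.

7.69 M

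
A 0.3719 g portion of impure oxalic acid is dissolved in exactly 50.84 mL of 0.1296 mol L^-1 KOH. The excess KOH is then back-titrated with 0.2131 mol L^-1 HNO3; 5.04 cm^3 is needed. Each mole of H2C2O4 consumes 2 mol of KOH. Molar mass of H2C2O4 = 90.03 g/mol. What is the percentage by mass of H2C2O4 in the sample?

66.8%

Total n(KOH) added = 0.1296 x 0.05084 = 0.006589 mol.
n(HNO3) used = 0.2131 x 0.005040 = 0.001074 mol, which equals the excess n(KOH).
So n(KOH) consumed by the sample = 0.006589 - 0.001074 = 0.005515 mol.
n(H2C2O4) = 0.005515 / 2 = 0.002757 mol.
mass H2C2O4 = 0.002757 x 90.03 = 0.2483 g, so %H2C2O4 = 0.2483/0.3719 x 100 = 66.8%.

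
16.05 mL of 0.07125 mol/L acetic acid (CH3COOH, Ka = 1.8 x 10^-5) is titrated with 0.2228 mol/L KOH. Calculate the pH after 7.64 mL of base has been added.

12.37

n(acid) = 0.07125 x 0.01605 = 0.001144 mol; n(KOH) added = 0.2228 x 0.007640 = 0.001702 mol.
Base is in excess by 0.001702 - 0.001144 = 0.0005586 mol in a total volume of 0.02369 L.
[OH^-] = 0.0005586/0.02369 = 0.02358 M, so pOH = 1.63 and pH = 14.00 - 1.63 = 12.37.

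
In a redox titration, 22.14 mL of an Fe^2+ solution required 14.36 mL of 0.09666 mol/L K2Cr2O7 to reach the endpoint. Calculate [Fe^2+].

n(K2Cr2O7) = 0.09666 x 0.01436 = 0.001388 mol.
From the balanced equation, 1 mol K2Cr2O7 reacts with 6 mol Fe^2+, so n(Fe^2+) = 0.001388 x 6/1 = 0.008328 mol.
[Fe^2+] = 0.008328 / 0.02214 L = 0.376 M.

0.376 M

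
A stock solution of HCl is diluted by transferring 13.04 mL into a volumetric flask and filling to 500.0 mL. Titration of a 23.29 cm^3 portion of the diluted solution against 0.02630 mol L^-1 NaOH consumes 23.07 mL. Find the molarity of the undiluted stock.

0.999 M

n(NaOH) = 0.02630 x 0.02307 = 0.0006067 mol.
n(HCl) in the aliquot = 0.0006067 mol.
[diluted HCl] = 0.0006067 / 0.02329 = 0.02605 M.
Dilution factor = 500.0/13.04 = 38.34, so [stock] = 0.02605 x 38.34 = 0.999 M.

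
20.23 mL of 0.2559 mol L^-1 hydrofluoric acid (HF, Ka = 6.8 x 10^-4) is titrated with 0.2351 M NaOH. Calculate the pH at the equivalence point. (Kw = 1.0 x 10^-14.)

n(HF) = 0.2559 x 0.02023 = 0.005177 mol; V(NaOH) at equivalence = 0.005177/0.2351 = 0.02202 L.
At equivalence all the acid is converted to F-; total volume = 0.02023 + 0.02202 = 0.04225 L, so [F-] = 0.005177/0.04225 = 0.1225 M.
Kb = Kw/Ka = 1.0e-14 / 6.8 x 10^-4 = 1.47e-11.
[OH^-] = sqrt(Kb x [F-]) = sqrt(1.47e-11 x 0.1225) = 1.34e-6 M.
pOH = 5.87, so pH = 14.00 - 5.87 = 8.13.

8.13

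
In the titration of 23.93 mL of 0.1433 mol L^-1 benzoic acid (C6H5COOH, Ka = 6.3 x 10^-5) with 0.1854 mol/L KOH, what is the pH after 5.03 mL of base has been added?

Initial n(C6H5COOH) = 0.1433 x 0.02393 = 0.003429 mol.
n(KOH) added = 0.1854 x 0.005030 = 0.0009326 mol, converting that many moles of C6H5COOH to C6H5COO-.
Remaining n(C6H5COOH) = 0.002497 mol; n(C6H5COO-) = 0.0009326 mol.
By Henderson-Hasselbalch, pH = pKa + log([A^-]/[HA]) = 4.20 + log(0.0009326/0.002497) = 4.20 + (-0.43) = 3.77.

3.77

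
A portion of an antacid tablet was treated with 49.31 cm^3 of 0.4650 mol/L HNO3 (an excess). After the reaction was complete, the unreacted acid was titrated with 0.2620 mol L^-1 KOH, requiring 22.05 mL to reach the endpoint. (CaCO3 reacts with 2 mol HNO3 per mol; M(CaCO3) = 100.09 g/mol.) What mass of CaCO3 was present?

Total n(HNO3) added = 0.4650 x 0.04931 = 0.02293 mol.
n(KOH) used = 0.2620 x 0.02205 = 0.005777 mol, which equals the excess n(HNO3).
So n(HNO3) consumed by the sample = 0.02293 - 0.005777 = 0.01715 mol.
n(CaCO3) = 0.01715 / 2 = 0.008576 mol.
mass = 0.008576 mol x 100.09 g/mol = 0.858 g.

0.858 g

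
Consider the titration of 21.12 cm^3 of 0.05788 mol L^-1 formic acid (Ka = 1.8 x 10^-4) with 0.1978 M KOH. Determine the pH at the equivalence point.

n(HCOOH) = 0.05788 x 0.02112 = 0.001222 mol; V(KOH) at equivalence = 0.001222/0.1978 = 0.006180 L.
At equivalence all the acid is converted to HCOO-; total volume = 0.02112 + 0.006180 = 0.02730 L, so [HCOO-] = 0.001222/0.02730 = 0.04478 M.
Kb = Kw/Ka = 1.0e-14 / 1.8 x 10^-4 = 5.56e-11.
[OH^-] = sqrt(Kb x [HCOO-]) = sqrt(5.56e-11 x 0.04478) = 1.58e-6 M.
pOH = 5.80, so pH = 14.00 - 5.80 = 8.20.

8.20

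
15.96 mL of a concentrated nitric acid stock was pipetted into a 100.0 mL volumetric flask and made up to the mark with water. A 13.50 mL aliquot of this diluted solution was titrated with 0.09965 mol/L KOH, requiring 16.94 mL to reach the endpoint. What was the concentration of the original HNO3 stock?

n(KOH) = 0.09965 x 0.01694 = 0.001688 mol.
n(HNO3) in the aliquot = 0.001688 mol.
[diluted HNO3] = 0.001688 / 0.01350 = 0.1250 M.
Dilution factor = 100.0/15.96 = 6.266, so [stock] = 0.1250 x 6.266 = 0.783 M.

0.783 M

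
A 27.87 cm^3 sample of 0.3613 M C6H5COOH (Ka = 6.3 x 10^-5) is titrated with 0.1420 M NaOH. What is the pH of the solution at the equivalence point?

n(C6H5COOH) = 0.3613 x 0.02787 = 0.01007 mol; V(NaOH) at equivalence = 0.01007/0.1420 = 0.07091 L.
At equivalence all the acid is converted to C6H5COO-; total volume = 0.02787 + 0.07091 = 0.09878 L, so [C6H5COO-] = 0.01007/0.09878 = 0.1019 M.
Kb = Kw/Ka = 1.0e-14 / 6.3 x 10^-5 = 1.59e-10.
[OH^-] = sqrt(Kb x [C6H5COO-]) = sqrt(1.59e-10 x 0.1019) = 4.02e-6 M.
pOH = 5.40, so pH = 14.00 - 5.40 = 8.60.

8.60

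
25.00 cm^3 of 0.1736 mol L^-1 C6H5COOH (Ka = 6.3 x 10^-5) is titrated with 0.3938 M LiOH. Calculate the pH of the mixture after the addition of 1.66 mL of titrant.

3.45

Initial n(C6H5COOH) = 0.1736 x 0.02500 = 0.004340 mol.
n(LiOH) added = 0.3938 x 0.001660 = 0.0006537 mol, converting that many moles of C6H5COOH to C6H5COO-.
Remaining n(C6H5COOH) = 0.003686 mol; n(C6H5COO-) = 0.0006537 mol.
By Henderson-Hasselbalch, pH = pKa + log([A^-]/[HA]) = 4.20 + log(0.0006537/0.003686) = 4.20 + (-0.75) = 3.45.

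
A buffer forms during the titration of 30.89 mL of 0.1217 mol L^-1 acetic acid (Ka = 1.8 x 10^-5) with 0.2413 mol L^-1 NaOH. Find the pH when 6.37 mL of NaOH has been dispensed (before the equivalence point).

4.58

Initial n(CH3COOH) = 0.1217 x 0.03089 = 0.003759 mol.
n(NaOH) added = 0.2413 x 0.006370 = 0.001537 mol, converting that many moles of CH3COOH to CH3COO-.
Remaining n(CH3COOH) = 0.002222 mol; n(CH3COO-) = 0.001537 mol.
By Henderson-Hasselbalch, pH = pKa + log([A^-]/[HA]) = 4.74 + log(0.001537/0.002222) = 4.74 + (-0.16) = 4.58.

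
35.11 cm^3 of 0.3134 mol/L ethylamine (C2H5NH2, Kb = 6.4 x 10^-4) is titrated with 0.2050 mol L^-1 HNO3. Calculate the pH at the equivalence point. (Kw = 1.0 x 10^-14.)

5.86

n(C2H5NH2) = 0.3134 x 0.03511 = 0.01100 mol; V(HNO3) at equivalence = 0.01100/0.2050 = 0.05368 L.
At equivalence the base is fully converted to C2H5NH3+; total volume = 0.08879 L, so [C2H5NH3+] = 0.01100/0.08879 = 0.1239 M.
Ka(C2H5NH3+) = Kw/Kb = 1.0e-14 / 6.4 x 10^-4 = 1.56e-11.
[H^+] = sqrt(Ka x [C2H5NH3+]) = sqrt(1.56e-11 x 0.1239) = 1.39e-6 M.
pH = -log(1.39e-6) = 5.86.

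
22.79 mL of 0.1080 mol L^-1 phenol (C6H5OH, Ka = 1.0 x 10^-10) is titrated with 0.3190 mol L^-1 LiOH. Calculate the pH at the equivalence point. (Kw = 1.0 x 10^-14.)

n(C6H5OH) = 0.1080 x 0.02279 = 0.002461 mol; V(LiOH) at equivalence = 0.002461/0.3190 = 0.007716 L.
At equivalence all the acid is converted to C6H5O-; total volume = 0.02279 + 0.007716 = 0.03051 L, so [C6H5O-] = 0.002461/0.03051 = 0.08068 M.
Kb = Kw/Ka = 1.0e-14 / 1.0 x 10^-10 = 0.000100.
[OH^-] = sqrt(Kb x [C6H5O-]) = sqrt(0.000100 x 0.08068) = 0.00284 M.
pOH = 2.55, so pH = 14.00 - 2.55 = 11.45.

11.45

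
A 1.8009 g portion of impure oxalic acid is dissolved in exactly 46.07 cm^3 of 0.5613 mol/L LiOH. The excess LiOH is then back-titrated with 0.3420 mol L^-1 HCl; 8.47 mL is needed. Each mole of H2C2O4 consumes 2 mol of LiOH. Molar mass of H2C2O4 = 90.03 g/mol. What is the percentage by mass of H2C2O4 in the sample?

Total n(LiOH) added = 0.5613 x 0.04607 = 0.02586 mol.
n(HCl) used = 0.3420 x 0.008470 = 0.002897 mol, which equals the excess n(LiOH).
So n(LiOH) consumed by the sample = 0.02586 - 0.002897 = 0.02296 mol.
n(H2C2O4) = 0.02296 / 2 = 0.01148 mol.
mass H2C2O4 = 0.01148 x 90.03 = 1.034 g, so %H2C2O4 = 1.034/1.8009 x 100 = 57.4%.

57.4%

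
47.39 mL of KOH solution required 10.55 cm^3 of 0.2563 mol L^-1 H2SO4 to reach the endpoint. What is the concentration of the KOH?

n(H2SO4) delivered = 0.2563 x 0.01055 = 0.002704 mol.
The reaction is 2 KOH + 1 H2SO4, so n(KOH) = 0.002704 x 2/1 = 0.005408 mol.
[KOH] = 0.005408 mol / 0.04739 L = 0.114 M.

0.114 M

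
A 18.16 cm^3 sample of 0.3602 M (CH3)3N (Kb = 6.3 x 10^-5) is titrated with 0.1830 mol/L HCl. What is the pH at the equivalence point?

n((CH3)3N) = 0.3602 x 0.01816 = 0.006541 mol; V(HCl) at equivalence = 0.006541/0.1830 = 0.03574 L.
At equivalence the base is fully converted to (CH3)3NH+; total volume = 0.05390 L, so [(CH3)3NH+] = 0.006541/0.05390 = 0.1213 M.
Ka((CH3)3NH+) = Kw/Kb = 1.0e-14 / 6.3 x 10^-5 = 1.59e-10.
[H^+] = sqrt(Ka x [(CH3)3NH+]) = sqrt(1.59e-10 x 0.1213) = 4.39e-6 M.
pH = -log(4.39e-6) = 5.36.

5.36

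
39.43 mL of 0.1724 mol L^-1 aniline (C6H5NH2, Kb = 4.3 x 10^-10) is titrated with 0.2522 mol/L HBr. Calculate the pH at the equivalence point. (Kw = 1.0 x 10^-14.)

2.81

n(C6H5NH2) = 0.1724 x 0.03943 = 0.006798 mol; V(HBr) at equivalence = 0.006798/0.2522 = 0.02695 L.
At equivalence the base is fully converted to C6H5NH3+; total volume = 0.06638 L, so [C6H5NH3+] = 0.006798/0.06638 = 0.1024 M.
Ka(C6H5NH3+) = Kw/Kb = 1.0e-14 / 4.3 x 10^-10 = 2.33e-5.
[H^+] = sqrt(Ka x [C6H5NH3+]) = sqrt(2.33e-5 x 0.1024) = 0.00154 M.
pH = -log(0.00154) = 2.81.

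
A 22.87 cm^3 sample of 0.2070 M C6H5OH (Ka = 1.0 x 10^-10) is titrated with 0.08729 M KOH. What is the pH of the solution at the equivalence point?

11.39

n(C6H5OH) = 0.2070 x 0.02287 = 0.004734 mol; V(KOH) at equivalence = 0.004734/0.08729 = 0.05423 L.
At equivalence all the acid is converted to C6H5O-; total volume = 0.02287 + 0.05423 = 0.07710 L, so [C6H5O-] = 0.004734/0.07710 = 0.06140 M.
Kb = Kw/Ka = 1.0e-14 / 1.0 x 10^-10 = 0.000100.
[OH^-] = sqrt(Kb x [C6H5O-]) = sqrt(0.000100 x 0.06140) = 0.00248 M.
pOH = 2.61, so pH = 14.00 - 2.61 = 11.39.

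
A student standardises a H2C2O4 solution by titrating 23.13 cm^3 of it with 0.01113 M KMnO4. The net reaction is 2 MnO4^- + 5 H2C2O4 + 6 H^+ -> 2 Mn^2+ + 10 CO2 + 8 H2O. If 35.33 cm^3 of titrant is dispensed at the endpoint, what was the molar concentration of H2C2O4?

n(KMnO4) = 0.01113 x 0.03533 = 0.0003932 mol.
From the balanced equation, 2 mol KMnO4 reacts with 5 mol H2C2O4, so n(H2C2O4) = 0.0003932 x 5/2 = 0.0009831 mol.
[H2C2O4] = 0.0009831 / 0.02313 L = 0.0425 M.

0.0425 M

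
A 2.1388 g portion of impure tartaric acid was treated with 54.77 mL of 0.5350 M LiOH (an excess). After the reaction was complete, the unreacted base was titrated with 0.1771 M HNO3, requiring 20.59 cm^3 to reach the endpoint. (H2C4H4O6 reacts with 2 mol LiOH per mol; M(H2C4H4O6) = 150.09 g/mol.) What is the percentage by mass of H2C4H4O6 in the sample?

90.0%

Total n(LiOH) added = 0.5350 x 0.05477 = 0.02930 mol.
n(HNO3) used = 0.1771 x 0.02059 = 0.003646 mol, which equals the excess n(LiOH).
So n(LiOH) consumed by the sample = 0.02930 - 0.003646 = 0.02566 mol.
n(H2C4H4O6) = 0.02566 / 2 = 0.01283 mol.
mass H2C4H4O6 = 0.01283 x 150.09 = 1.925 g, so %H2C4H4O6 = 1.925/2.1388 x 100 = 90.0%.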